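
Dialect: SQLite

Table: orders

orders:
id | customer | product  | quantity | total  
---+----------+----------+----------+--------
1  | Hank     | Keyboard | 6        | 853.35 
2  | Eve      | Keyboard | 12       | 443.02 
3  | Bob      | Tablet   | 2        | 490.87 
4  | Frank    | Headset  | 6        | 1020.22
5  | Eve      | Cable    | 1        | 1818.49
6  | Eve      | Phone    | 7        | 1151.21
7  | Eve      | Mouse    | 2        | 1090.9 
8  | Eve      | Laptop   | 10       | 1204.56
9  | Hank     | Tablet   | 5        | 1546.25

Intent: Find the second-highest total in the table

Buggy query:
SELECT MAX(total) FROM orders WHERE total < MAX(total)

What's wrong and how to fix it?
Bug: MAX(total) on the right of the comparison is an aggregate-in-WHERE error

Fix: Compute the overall MAX in a subquery, then take MAX of rows below it

Corrected query:
SELECT MAX(total) FROM orders WHERE total < (SELECT MAX(total) FROM orders)

Result:
MAX(total)
----------
1546.25   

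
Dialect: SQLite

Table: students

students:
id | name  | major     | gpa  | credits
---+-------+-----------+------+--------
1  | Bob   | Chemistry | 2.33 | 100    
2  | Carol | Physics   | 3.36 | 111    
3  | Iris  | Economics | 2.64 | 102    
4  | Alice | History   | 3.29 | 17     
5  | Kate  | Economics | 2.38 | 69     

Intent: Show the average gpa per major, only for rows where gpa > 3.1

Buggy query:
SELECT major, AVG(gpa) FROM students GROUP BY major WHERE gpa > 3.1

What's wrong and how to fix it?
Bug: Row-level WHERE must come before GROUP BY in the clause order

Fix: Move the WHERE clause before GROUP BY

Corrected query:
SELECT major, AVG(gpa) FROM students WHERE gpa > 3.1 GROUP BY major

Result:
major   | AVG(gpa)
--------+---------
History | 3.29    
Physics | 3.36    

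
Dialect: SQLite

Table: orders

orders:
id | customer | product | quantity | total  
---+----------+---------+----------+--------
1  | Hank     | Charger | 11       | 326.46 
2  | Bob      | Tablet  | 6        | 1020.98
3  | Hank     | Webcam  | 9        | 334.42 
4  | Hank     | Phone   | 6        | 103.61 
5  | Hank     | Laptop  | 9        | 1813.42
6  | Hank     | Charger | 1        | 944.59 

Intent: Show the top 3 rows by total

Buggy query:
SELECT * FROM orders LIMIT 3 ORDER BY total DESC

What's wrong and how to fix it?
Bug: ORDER BY cannot follow LIMIT; LIMIT is the final clause

Fix: Sort with ORDER BY, then apply LIMIT

Corrected query:
SELECT * FROM orders ORDER BY total DESC LIMIT 3

Result:
id | customer | product | quantity | total  
---+----------+---------+----------+--------
5  | Hank     | Laptop  | 9        | 1813.42
2  | Bob      | Tablet  | 6        | 1020.98
6  | Hank     | Charger | 1        | 944.59 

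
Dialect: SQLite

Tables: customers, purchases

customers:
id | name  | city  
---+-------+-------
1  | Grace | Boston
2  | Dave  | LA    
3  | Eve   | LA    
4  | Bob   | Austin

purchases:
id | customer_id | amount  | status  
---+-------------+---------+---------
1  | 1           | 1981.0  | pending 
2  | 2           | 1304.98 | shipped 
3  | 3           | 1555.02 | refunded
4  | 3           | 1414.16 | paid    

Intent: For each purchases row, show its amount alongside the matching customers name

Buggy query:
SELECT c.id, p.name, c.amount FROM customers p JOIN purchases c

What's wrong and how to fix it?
Bug: JOIN with no ON clause produces a cartesian product; every purchases row pairs with every customers row

Fix: Add ON c.customer_id = p.id to the JOIN

Corrected query:
SELECT c.id, p.name, c.amount FROM customers p JOIN purchases c ON c.customer_id = p.id

Result:
id | name  | amount 
---+-------+--------
1  | Grace | 1981   
2  | Dave  | 1304.98
3  | Eve   | 1555.02
4  | Eve   | 1414.16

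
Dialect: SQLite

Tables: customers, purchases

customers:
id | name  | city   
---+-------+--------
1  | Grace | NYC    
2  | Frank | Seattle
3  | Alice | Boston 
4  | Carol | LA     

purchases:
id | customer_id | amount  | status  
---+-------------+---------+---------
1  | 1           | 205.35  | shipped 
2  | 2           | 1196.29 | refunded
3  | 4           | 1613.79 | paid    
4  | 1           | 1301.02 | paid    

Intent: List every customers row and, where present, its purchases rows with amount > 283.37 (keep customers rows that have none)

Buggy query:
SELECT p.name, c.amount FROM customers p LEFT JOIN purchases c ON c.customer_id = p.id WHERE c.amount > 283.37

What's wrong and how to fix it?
Bug: A WHERE condition on the right-hand table after LEFT JOIN drops unmatched parents

Fix: Move the right-table condition into the ON clause so unmatched parents are kept

Corrected query:
SELECT p.name, c.amount FROM customers p LEFT JOIN purchases c ON c.customer_id = p.id AND c.amount > 283.37

Result:
name  | amount 
------+--------
Grace | 1301.02
Frank | 1196.29
Alice | NULL   
Carol | 1613.79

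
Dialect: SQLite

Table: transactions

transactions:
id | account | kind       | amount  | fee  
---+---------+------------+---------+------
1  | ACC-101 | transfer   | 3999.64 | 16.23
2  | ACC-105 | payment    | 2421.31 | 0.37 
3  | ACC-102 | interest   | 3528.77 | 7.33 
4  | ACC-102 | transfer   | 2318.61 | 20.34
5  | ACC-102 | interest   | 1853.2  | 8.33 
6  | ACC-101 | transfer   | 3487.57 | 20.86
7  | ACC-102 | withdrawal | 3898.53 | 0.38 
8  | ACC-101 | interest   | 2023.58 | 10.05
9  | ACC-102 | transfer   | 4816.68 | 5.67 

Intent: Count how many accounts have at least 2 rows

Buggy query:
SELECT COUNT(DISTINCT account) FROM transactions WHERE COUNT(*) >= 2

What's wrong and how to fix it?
Bug: COUNT(*) cannot appear in WHERE; the per-group count doesn't exist yet

Fix: Use a subquery that GROUPs and filters with HAVING, then count its rows

Corrected query:
SELECT COUNT(*) FROM (SELECT account FROM transactions GROUP BY account HAVING COUNT(*) >= 2)

Result:
COUNT(*)
--------
2       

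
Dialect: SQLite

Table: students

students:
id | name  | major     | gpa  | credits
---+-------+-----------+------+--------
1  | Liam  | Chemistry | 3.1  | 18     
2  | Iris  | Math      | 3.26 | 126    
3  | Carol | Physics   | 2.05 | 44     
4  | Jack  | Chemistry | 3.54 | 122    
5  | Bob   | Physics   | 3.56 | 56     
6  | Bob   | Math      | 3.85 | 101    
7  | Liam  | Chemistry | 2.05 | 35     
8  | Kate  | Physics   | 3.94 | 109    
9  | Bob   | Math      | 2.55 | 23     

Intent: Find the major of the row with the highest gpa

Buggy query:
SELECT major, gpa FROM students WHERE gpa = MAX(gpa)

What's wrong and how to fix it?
Bug: MAX(gpa) is an aggregate and cannot be used directly in WHERE

Fix: Wrap MAX in a scalar subquery so WHERE compares against a single value

Corrected query:
SELECT major, gpa FROM students WHERE gpa = (SELECT MAX(gpa) FROM students)

Result:
major   | gpa 
--------+-----
Physics | 3.94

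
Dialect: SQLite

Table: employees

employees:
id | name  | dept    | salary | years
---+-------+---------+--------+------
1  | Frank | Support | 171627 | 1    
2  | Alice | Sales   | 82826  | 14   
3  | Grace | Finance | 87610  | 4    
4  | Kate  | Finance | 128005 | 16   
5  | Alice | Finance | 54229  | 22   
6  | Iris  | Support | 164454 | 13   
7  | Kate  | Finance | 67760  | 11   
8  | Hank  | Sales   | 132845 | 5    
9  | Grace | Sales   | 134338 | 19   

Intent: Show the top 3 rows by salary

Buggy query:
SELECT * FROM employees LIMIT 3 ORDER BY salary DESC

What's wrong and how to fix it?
Bug: ORDER BY cannot follow LIMIT; LIMIT is the final clause

Fix: Sort with ORDER BY, then apply LIMIT

Corrected query:
SELECT * FROM employees ORDER BY salary DESC LIMIT 3

Result:
id | name  | dept    | salary | years
---+-------+---------+--------+------
1  | Frank | Support | 171627 | 1    
6  | Iris  | Support | 164454 | 13   
9  | Grace | Sales   | 134338 | 19   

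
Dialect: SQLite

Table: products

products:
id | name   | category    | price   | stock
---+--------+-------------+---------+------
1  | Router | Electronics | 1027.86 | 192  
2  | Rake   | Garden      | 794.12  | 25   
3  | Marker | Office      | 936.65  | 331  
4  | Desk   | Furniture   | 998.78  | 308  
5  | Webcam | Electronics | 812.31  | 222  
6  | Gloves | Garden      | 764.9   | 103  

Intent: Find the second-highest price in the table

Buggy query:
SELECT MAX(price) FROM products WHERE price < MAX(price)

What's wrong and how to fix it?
Bug: The inner MAX is an aggregate inside WHERE, which is not allowed

Fix: Compute the overall MAX in a subquery, then take MAX of rows below it

Corrected query:
SELECT MAX(price) FROM products WHERE price < (SELECT MAX(price) FROM products)

Result:
MAX(price)
----------
998.78    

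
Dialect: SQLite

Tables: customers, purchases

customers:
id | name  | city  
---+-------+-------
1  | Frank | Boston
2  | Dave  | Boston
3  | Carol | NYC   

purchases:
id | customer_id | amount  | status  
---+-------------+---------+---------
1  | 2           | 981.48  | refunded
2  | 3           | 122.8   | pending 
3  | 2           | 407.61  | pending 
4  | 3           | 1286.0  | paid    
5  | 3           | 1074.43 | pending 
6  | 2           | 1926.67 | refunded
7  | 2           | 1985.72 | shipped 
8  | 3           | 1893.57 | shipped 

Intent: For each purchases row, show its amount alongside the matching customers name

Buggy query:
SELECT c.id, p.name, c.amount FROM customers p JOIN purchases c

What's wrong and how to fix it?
Bug: JOIN with no ON clause produces a cartesian product; every purchases row pairs with every customers row

Fix: Specify the join condition linking the foreign key to the parent id

Corrected query:
SELECT c.id, p.name, c.amount FROM customers p JOIN purchases c ON c.customer_id = p.id

Result:
id | name  | amount 
---+-------+--------
1  | Dave  | 981.48 
2  | Carol | 122.8  
3  | Dave  | 407.61 
4  | Carol | 1286   
5  | Carol | 1074.43
6  | Dave  | 1926.67
7  | Dave  | 1985.72
8  | Carol | 1893.57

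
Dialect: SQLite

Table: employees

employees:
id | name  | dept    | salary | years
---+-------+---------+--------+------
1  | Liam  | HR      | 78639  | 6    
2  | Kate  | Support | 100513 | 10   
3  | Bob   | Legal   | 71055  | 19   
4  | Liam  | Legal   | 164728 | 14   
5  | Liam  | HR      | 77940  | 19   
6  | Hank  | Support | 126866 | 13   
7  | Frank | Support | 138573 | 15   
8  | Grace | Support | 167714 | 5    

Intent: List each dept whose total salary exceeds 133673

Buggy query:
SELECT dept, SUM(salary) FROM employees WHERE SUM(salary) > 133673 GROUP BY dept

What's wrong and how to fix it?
Bug: SUM(salary) is an aggregate, but WHERE filters rows before aggregation

Fix: Use HAVING (which filters groups after aggregation) instead of WHERE

Corrected query:
SELECT dept, SUM(salary) FROM employees GROUP BY dept HAVING SUM(salary) > 133673

Result:
dept    | SUM(salary)
--------+------------
HR      | 156579     
Legal   | 235783     
Support | 533666     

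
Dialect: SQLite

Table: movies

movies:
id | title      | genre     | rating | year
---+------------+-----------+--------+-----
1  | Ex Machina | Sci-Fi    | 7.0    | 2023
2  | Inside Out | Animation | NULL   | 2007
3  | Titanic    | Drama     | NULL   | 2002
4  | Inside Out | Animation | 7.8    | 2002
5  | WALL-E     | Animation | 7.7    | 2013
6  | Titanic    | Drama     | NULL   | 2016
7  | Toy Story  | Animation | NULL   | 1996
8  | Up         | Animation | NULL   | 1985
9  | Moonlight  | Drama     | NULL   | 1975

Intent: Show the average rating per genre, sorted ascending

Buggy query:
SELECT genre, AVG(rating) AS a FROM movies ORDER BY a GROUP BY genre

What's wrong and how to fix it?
Bug: ORDER BY appears before GROUP BY; SQL clause order requires GROUP BY first

Fix: Move ORDER BY to the end, after GROUP BY

Corrected query:
SELECT genre, AVG(rating) AS a FROM movies GROUP BY genre ORDER BY a

Result:
genre     | a   
----------+-----
Drama     | NULL
Sci-Fi    | 7   
Animation | 7.75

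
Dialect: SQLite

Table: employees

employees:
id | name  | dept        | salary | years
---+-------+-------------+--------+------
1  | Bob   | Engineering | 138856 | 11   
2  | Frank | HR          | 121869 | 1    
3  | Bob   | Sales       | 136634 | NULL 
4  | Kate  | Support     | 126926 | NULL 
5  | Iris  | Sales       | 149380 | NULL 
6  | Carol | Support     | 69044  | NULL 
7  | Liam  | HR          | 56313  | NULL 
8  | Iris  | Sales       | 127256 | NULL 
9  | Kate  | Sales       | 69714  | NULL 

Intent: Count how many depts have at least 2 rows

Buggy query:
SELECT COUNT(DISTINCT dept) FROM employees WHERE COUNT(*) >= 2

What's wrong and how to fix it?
Bug: COUNT(*) cannot appear in WHERE; the per-group count doesn't exist yet

Fix: Use a subquery that GROUPs and filters with HAVING, then count its rows

Corrected query:
SELECT COUNT(*) FROM (SELECT dept FROM employees GROUP BY dept HAVING COUNT(*) >= 2)

Result:
COUNT(*)
--------
3       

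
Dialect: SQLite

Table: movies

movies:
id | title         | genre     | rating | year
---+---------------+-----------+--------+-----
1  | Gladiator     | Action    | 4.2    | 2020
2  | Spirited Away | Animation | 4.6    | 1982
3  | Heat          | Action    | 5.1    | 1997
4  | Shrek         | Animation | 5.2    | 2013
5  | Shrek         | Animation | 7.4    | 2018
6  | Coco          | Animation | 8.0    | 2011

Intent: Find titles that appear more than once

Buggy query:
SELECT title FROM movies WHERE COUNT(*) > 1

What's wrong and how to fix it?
Bug: COUNT(*) is an aggregate and cannot be used in WHERE

Fix: GROUP BY title, then filter groups with HAVING COUNT(*) > 1

Corrected query:
SELECT title FROM movies GROUP BY title HAVING COUNT(*) > 1

Result:
title
-----
Shrek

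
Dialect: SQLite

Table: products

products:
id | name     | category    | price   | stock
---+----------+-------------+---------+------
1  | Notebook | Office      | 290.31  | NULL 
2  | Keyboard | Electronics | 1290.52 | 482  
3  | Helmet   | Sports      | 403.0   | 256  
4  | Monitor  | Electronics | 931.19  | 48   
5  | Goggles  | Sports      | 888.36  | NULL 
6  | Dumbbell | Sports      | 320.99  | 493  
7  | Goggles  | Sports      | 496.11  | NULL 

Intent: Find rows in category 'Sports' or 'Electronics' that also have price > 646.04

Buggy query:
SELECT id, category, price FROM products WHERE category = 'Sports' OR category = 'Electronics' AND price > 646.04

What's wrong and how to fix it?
Bug: Without parentheses, AND is evaluated before OR, so the price filter only applies to the 'Electronics' branch

Fix: Add parentheses around the OR so the AND applies to both alternatives

Corrected query:
SELECT id, category, price FROM products WHERE (category = 'Sports' OR category = 'Electronics') AND price > 646.04

Result:
id | category    | price  
---+-------------+--------
2  | Electronics | 1290.52
4  | Electronics | 931.19 
5  | Sports      | 888.36 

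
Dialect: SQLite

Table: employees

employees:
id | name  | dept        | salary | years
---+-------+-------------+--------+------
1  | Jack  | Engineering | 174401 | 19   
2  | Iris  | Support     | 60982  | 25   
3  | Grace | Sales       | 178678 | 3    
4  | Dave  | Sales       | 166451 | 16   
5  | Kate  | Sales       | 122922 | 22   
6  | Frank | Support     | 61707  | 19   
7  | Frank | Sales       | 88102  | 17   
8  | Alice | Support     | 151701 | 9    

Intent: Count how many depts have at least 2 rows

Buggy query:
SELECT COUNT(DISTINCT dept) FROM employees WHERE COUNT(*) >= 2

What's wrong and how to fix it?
Bug: COUNT(*) cannot appear in WHERE; the per-group count doesn't exist yet

Fix: Group first with HAVING COUNT(*) >= 2, then COUNT the resulting groups

Corrected query:
SELECT COUNT(*) FROM (SELECT dept FROM employees GROUP BY dept HAVING COUNT(*) >= 2)

Result:
COUNT(*)
--------
2       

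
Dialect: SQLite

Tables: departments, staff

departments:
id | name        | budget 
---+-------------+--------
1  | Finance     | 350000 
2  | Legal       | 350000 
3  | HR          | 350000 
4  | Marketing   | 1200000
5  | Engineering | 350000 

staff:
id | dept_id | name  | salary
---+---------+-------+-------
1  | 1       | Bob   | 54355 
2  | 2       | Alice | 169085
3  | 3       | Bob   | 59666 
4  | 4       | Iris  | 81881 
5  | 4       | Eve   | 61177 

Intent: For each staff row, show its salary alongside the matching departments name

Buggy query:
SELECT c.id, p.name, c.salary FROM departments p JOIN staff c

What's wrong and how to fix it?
Bug: JOIN with no ON clause produces a cartesian product; every staff row pairs with every departments row

Fix: Specify the join condition linking the foreign key to the parent id

Corrected query:
SELECT c.id, p.name, c.salary FROM departments p JOIN staff c ON c.dept_id = p.id

Result:
id | name      | salary
---+-----------+-------
1  | Finance   | 54355 
2  | Legal     | 169085
3  | HR        | 59666 
4  | Marketing | 81881 
5  | Marketing | 61177 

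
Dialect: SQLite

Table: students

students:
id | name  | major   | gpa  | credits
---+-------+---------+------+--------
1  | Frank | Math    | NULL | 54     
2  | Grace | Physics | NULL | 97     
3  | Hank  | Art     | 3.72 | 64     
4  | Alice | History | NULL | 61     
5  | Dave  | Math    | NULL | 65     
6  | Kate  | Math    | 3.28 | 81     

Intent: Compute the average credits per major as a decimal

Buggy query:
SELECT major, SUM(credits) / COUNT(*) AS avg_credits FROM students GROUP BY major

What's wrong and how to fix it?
Bug: Both operands are integers, so '/' performs integer division and truncates

Fix: Multiply by 1.0 (or CAST to REAL) to force floating-point division

Corrected query:
SELECT major, SUM(credits) * 1.0 / COUNT(*) AS avg_credits FROM students GROUP BY major

Result:
major   | avg_credits
--------+------------
Art     | 64         
History | 61         
Math    | 66.666667  
Physics | 97         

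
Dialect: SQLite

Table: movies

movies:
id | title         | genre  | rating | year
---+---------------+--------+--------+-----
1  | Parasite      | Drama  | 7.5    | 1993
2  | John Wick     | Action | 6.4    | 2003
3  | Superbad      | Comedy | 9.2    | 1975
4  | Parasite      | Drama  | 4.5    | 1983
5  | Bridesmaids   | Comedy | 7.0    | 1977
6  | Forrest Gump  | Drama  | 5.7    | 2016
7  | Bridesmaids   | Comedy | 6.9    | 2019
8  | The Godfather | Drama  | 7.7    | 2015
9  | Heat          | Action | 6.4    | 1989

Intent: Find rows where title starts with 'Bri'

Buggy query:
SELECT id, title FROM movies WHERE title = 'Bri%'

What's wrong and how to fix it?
Bug: Wildcards only work with LIKE; '=' treats '%' as a literal character

Fix: Use LIKE for wildcard pattern matching

Corrected query:
SELECT id, title FROM movies WHERE title LIKE 'Bri%'

Result:
id | title      
---+------------
5  | Bridesmaids
7  | Bridesmaids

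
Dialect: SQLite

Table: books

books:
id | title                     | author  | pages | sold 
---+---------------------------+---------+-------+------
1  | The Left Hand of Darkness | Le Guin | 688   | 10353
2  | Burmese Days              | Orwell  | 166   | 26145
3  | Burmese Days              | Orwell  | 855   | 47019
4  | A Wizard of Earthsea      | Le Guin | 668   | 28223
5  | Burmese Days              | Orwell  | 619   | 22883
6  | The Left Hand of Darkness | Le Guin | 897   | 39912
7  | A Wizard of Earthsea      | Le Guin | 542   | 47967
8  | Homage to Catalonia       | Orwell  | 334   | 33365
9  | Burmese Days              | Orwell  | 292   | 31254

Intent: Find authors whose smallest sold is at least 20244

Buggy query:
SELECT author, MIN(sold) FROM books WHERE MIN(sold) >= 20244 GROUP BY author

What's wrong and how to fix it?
Bug: Aggregates like MIN are computed per group after WHERE runs

Fix: Replace WHERE with HAVING after the GROUP BY

Corrected query:
SELECT author, MIN(sold) FROM books GROUP BY author HAVING MIN(sold) >= 20244

Result:
author | MIN(sold)
-------+----------
Orwell | 22883    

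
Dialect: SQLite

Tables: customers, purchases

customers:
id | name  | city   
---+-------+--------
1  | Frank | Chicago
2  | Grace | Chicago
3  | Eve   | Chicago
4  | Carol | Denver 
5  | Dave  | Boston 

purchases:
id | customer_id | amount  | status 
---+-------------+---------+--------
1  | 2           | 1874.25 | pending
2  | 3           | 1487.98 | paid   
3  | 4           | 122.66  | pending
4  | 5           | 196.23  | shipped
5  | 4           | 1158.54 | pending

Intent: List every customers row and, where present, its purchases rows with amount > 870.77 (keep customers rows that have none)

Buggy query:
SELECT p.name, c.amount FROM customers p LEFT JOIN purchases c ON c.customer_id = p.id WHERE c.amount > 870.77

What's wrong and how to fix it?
Bug: A WHERE condition on the right-hand table after LEFT JOIN drops unmatched parents

Fix: Move the right-table condition into the ON clause so unmatched parents are kept

Corrected query:
SELECT p.name, c.amount FROM customers p LEFT JOIN purchases c ON c.customer_id = p.id AND c.amount > 870.77

Result:
name  | amount 
------+--------
Frank | NULL   
Grace | 1874.25
Eve   | 1487.98
Carol | 1158.54
Dave  | NULL   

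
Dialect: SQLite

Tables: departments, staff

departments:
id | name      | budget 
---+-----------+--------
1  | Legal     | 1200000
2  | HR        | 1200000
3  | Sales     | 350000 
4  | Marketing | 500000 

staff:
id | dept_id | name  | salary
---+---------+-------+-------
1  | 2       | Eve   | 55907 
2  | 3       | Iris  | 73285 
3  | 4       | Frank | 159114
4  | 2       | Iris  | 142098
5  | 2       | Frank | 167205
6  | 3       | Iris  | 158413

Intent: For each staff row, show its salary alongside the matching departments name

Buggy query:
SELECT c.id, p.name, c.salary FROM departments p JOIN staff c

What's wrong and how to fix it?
Bug: JOIN with no ON clause produces a cartesian product; every staff row pairs with every departments row

Fix: Add ON c.dept_id = p.id to the JOIN

Corrected query:
SELECT c.id, p.name, c.salary FROM departments p JOIN staff c ON c.dept_id = p.id

Result:
id | name      | salary
---+-----------+-------
1  | HR        | 55907 
2  | Sales     | 73285 
3  | Marketing | 159114
4  | HR        | 142098
5  | HR        | 167205
6  | Sales     | 158413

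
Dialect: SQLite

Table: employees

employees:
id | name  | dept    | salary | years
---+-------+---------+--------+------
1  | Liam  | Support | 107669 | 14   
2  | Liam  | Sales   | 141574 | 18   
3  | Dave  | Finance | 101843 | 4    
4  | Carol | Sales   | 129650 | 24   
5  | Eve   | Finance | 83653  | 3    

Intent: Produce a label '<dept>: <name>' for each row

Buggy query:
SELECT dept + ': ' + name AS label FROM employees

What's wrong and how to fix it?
Bug: SQLite uses || for string concatenation; + coerces text to numbers (yielding 0)

Fix: Replace + with || to concatenate text

Corrected query:
SELECT dept || ': ' || name AS label FROM employees

Result:
label        
-------------
Support: Liam
Sales: Liam  
Finance: Dave
Sales: Carol 
Finance: Eve 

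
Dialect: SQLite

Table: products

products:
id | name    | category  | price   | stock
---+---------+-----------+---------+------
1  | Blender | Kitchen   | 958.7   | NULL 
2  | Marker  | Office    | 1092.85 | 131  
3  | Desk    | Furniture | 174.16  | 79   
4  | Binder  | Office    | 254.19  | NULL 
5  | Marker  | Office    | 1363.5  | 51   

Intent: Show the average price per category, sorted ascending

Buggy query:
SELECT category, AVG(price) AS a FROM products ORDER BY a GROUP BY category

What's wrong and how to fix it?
Bug: ORDER BY appears before GROUP BY; SQL clause order requires GROUP BY first

Fix: Move ORDER BY to the end, after GROUP BY

Corrected query:
SELECT category, AVG(price) AS a FROM products GROUP BY category ORDER BY a

Result:
category  | a         
----------+-----------
Furniture | 174.16    
Office    | 903.513333
Kitchen   | 958.7     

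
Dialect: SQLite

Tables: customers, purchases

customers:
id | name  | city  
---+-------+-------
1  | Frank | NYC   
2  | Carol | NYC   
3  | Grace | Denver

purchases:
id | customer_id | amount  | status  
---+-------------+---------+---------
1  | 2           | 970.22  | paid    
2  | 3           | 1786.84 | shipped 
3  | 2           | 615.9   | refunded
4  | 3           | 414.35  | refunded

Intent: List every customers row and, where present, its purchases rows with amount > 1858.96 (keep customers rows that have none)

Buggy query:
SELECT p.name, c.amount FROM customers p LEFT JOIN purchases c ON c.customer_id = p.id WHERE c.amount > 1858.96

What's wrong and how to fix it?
Bug: Filtering c.amount in WHERE discards the NULL rows produced by LEFT JOIN, turning it into an inner join

Fix: Put 'c.amount > 1858.96' in the JOIN's ON clause instead of WHERE

Corrected query:
SELECT p.name, c.amount FROM customers p LEFT JOIN purchases c ON c.customer_id = p.id AND c.amount > 1858.96

Result:
name  | amount
------+-------
Frank | NULL  
Carol | NULL  
Grace | NULL  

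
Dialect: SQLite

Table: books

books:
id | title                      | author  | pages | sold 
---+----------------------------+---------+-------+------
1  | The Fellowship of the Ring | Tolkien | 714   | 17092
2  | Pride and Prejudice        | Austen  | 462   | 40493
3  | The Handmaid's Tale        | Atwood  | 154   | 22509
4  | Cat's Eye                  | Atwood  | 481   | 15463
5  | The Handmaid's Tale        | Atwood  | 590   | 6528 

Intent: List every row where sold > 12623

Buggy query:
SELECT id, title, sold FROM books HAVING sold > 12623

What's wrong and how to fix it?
Bug: HAVING filters the output of aggregation, but this query has no GROUP BY and no aggregate functions, so SQLite rejects it (HAVING clause on a non-aggregate query); the condition here is per row

Fix: Replace HAVING with WHERE since the condition applies to individual rows

Corrected query:
SELECT id, title, sold FROM books WHERE sold > 12623

Result:
id | title                      | sold 
---+----------------------------+------
1  | The Fellowship of the Ring | 17092
2  | Pride and Prejudice        | 40493
3  | The Handmaid's Tale        | 22509
4  | Cat's Eye                  | 15463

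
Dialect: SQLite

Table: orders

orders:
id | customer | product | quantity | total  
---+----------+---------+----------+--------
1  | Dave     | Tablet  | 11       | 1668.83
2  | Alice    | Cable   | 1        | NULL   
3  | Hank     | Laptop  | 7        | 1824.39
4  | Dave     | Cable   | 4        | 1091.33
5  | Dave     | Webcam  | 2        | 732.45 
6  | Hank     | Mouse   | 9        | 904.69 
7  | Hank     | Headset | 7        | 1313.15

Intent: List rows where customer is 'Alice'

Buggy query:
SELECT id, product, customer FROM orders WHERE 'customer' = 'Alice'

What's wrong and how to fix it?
Bug: 'customer' in single quotes is a string literal, not the column; the comparison is literal-vs-literal and never true

Fix: Remove the quotes around the column name (or use double quotes for an identifier)

Corrected query:
SELECT id, product, customer FROM orders WHERE customer = 'Alice'

Result:
id | product | customer
---+---------+---------
2  | Cable   | Alice   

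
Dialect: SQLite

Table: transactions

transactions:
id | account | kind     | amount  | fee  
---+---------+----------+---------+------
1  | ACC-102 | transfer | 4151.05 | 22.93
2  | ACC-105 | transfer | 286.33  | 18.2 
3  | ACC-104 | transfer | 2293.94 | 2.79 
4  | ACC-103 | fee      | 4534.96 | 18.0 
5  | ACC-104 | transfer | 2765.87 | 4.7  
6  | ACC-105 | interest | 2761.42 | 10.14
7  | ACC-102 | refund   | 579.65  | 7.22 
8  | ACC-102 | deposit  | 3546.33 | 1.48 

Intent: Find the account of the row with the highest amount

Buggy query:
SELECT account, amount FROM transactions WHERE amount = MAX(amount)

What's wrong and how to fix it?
Bug: WHERE is evaluated per row; an aggregate over the whole table isn't defined there

Fix: Use a subquery: WHERE amount = (SELECT MAX(amount) FROM transactions)

Corrected query:
SELECT account, amount FROM transactions WHERE amount = (SELECT MAX(amount) FROM transactions)

Result:
account | amount 
--------+--------
ACC-103 | 4534.96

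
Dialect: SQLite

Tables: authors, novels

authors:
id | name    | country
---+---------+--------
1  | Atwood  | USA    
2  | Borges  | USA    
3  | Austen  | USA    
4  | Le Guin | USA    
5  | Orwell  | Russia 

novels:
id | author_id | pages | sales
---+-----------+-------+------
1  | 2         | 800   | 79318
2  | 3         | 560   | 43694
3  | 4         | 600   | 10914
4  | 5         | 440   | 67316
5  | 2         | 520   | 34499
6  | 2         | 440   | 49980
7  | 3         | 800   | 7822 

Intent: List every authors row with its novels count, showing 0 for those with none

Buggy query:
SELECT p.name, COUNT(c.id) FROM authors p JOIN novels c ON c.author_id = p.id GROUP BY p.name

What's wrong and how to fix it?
Bug: INNER JOIN drops authors rows that have no matching novels rows

Fix: Switch to LEFT JOIN to retain unmatched parent rows

Corrected query:
SELECT p.name, COUNT(c.id) FROM authors p LEFT JOIN novels c ON c.author_id = p.id GROUP BY p.name

Result:
name    | COUNT(c.id)
--------+------------
Atwood  | 0          
Austen  | 2          
Borges  | 3          
Le Guin | 1          
Orwell  | 1          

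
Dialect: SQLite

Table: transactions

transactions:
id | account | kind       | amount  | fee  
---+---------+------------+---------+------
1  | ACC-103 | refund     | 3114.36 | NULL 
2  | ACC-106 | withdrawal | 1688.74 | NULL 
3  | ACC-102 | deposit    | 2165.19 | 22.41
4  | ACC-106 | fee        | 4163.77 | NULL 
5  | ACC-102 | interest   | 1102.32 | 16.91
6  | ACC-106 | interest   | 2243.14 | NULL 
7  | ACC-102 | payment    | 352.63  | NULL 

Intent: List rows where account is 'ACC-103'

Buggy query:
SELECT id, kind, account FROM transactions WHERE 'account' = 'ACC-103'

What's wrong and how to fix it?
Bug: 'account' in single quotes is a string literal, not the column; the comparison is literal-vs-literal and never true

Fix: Reference the column as account without single quotes

Corrected query:
SELECT id, kind, account FROM transactions WHERE account = 'ACC-103'

Result:
id | kind   | account
---+--------+--------
1  | refund | ACC-103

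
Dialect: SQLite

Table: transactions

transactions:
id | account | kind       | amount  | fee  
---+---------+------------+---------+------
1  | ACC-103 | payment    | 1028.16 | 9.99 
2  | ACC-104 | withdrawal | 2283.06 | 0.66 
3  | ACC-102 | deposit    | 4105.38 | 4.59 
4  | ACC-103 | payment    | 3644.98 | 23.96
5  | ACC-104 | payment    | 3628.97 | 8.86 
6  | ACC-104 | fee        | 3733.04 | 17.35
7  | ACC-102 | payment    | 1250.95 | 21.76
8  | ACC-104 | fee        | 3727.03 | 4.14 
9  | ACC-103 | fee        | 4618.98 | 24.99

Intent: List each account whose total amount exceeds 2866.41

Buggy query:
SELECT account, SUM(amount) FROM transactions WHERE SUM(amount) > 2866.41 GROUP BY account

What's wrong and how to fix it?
Bug: Aggregate functions cannot appear in a WHERE clause

Fix: Use HAVING (which filters groups after aggregation) instead of WHERE

Corrected query:
SELECT account, SUM(amount) FROM transactions GROUP BY account HAVING SUM(amount) > 2866.41

Result:
account | SUM(amount)
--------+------------
ACC-102 | 5356.33    
ACC-103 | 9292.12    
ACC-104 | 13372.1    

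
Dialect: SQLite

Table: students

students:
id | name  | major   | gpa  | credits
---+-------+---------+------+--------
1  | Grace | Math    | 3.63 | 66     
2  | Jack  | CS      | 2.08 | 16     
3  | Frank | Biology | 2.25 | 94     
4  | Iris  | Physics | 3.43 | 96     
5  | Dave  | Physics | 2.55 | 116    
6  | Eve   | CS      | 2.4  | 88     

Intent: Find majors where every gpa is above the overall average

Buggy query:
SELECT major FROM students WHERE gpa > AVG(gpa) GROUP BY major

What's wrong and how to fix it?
Bug: AVG() is an aggregate; it can't sit directly in WHERE

Fix: Compute the overall average in a scalar subquery and compare each group's MIN against it in HAVING

Corrected query:
SELECT major FROM students GROUP BY major HAVING MIN(gpa) > (SELECT AVG(gpa) FROM students)

Result:
major
-----
Math 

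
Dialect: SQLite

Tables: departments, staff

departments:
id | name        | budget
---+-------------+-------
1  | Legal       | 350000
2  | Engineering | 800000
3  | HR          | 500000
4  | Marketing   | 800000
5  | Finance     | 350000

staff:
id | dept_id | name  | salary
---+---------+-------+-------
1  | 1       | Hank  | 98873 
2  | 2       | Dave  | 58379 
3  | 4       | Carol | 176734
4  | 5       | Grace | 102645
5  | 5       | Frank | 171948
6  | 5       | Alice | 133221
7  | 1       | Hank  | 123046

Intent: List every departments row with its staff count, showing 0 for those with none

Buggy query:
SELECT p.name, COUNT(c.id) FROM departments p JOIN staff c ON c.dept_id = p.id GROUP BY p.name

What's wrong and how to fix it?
Bug: INNER JOIN drops departments rows that have no matching staff rows

Fix: Use LEFT JOIN so parents without children still appear (COUNT(c.id) gives 0)

Corrected query:
SELECT p.name, COUNT(c.id) FROM departments p LEFT JOIN staff c ON c.dept_id = p.id GROUP BY p.name

Result:
name        | COUNT(c.id)
------------+------------
Engineering | 1          
Finance     | 3          
HR          | 0          
Legal       | 2          
Marketing   | 1          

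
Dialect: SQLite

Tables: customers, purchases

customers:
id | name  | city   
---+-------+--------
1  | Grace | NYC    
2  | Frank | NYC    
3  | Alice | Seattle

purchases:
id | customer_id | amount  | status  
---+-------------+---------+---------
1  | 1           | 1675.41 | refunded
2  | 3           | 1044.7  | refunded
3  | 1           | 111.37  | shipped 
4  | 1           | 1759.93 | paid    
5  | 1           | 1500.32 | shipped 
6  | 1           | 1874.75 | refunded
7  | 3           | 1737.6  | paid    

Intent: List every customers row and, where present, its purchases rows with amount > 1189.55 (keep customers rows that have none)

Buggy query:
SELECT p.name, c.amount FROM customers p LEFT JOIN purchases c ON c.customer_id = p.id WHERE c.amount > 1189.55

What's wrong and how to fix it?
Bug: Filtering c.amount in WHERE discards the NULL rows produced by LEFT JOIN, turning it into an inner join

Fix: Put 'c.amount > 1189.55' in the JOIN's ON clause instead of WHERE

Corrected query:
SELECT p.name, c.amount FROM customers p LEFT JOIN purchases c ON c.customer_id = p.id AND c.amount > 1189.55

Result:
name  | amount 
------+--------
Grace | 1500.32
Grace | 1675.41
Grace | 1759.93
Grace | 1874.75
Frank | NULL   
Alice | 1737.6 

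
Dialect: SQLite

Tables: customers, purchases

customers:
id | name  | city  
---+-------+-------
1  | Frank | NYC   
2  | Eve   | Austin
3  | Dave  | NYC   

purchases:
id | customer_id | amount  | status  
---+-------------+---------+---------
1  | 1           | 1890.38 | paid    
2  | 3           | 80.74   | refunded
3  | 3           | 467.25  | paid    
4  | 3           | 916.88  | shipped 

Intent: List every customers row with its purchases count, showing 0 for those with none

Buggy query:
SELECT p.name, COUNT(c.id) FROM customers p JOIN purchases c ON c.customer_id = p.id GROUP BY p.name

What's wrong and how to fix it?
Bug: An inner join excludes parents with zero children

Fix: Switch to LEFT JOIN to retain unmatched parent rows

Corrected query:
SELECT p.name, COUNT(c.id) FROM customers p LEFT JOIN purchases c ON c.customer_id = p.id GROUP BY p.name

Result:
name  | COUNT(c.id)
------+------------
Dave  | 3          
Eve   | 0          
Frank | 1          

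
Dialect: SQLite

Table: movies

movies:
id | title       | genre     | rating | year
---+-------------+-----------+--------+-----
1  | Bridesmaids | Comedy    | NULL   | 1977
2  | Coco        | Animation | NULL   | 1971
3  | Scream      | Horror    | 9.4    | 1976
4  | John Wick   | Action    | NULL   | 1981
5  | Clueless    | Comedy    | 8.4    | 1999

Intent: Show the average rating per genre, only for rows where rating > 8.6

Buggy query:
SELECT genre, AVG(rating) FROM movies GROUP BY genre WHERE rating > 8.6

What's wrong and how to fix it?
Bug: WHERE cannot follow GROUP BY

Fix: Place WHERE between FROM and GROUP BY

Corrected query:
SELECT genre, AVG(rating) FROM movies WHERE rating > 8.6 GROUP BY genre

Result:
genre  | AVG(rating)
-------+------------
Horror | 9.4        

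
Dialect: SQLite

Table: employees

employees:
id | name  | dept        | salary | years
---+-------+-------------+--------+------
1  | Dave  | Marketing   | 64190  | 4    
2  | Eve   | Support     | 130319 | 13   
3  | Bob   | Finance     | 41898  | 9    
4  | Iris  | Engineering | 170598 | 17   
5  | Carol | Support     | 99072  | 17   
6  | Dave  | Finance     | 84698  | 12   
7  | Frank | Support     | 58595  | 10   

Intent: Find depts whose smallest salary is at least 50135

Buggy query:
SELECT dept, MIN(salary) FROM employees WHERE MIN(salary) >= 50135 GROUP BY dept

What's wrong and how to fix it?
Bug: Aggregates like MIN are computed per group after WHERE runs

Fix: Use HAVING for the per-group MIN condition

Corrected query:
SELECT dept, MIN(salary) FROM employees GROUP BY dept HAVING MIN(salary) >= 50135

Result:
dept        | MIN(salary)
------------+------------
Engineering | 170598     
Marketing   | 64190      
Support     | 58595      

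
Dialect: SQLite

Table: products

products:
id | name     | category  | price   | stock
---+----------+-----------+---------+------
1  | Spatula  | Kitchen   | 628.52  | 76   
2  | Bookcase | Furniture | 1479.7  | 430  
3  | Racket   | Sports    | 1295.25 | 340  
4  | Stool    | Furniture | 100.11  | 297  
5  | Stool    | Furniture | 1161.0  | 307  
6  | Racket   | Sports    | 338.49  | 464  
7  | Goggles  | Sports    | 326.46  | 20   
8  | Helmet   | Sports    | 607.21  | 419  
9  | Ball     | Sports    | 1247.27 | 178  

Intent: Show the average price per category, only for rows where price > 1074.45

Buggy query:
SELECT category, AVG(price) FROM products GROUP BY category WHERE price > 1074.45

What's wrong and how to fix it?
Bug: WHERE cannot follow GROUP BY

Fix: Place WHERE between FROM and GROUP BY

Corrected query:
SELECT category, AVG(price) FROM products WHERE price > 1074.45 GROUP BY category

Result:
category  | AVG(price)
----------+-----------
Furniture | 1320.35   
Sports    | 1271.26   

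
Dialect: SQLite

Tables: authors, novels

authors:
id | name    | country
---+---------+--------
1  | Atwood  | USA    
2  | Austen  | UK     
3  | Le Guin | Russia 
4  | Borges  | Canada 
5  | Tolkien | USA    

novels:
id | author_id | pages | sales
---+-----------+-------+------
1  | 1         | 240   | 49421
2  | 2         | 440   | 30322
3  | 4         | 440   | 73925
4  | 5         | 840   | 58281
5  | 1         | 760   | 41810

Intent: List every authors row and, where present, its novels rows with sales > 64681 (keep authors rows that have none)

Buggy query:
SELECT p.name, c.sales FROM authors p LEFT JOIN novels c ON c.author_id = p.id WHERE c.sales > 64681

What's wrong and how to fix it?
Bug: Filtering c.sales in WHERE discards the NULL rows produced by LEFT JOIN, turning it into an inner join

Fix: Move the right-table condition into the ON clause so unmatched parents are kept

Corrected query:
SELECT p.name, c.sales FROM authors p LEFT JOIN novels c ON c.author_id = p.id AND c.sales > 64681

Result:
name    | sales
--------+------
Atwood  | NULL 
Austen  | NULL 
Le Guin | NULL 
Borges  | 73925
Tolkien | NULL 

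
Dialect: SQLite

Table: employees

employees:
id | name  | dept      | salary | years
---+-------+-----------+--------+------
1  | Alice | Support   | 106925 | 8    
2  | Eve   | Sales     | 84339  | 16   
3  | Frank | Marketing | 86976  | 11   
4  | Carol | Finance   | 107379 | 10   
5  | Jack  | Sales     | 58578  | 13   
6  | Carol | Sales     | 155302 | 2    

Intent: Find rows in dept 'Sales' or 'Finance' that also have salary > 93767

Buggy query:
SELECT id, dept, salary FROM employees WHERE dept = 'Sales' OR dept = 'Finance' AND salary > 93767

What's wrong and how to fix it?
Bug: Without parentheses, AND is evaluated before OR, so the salary filter only applies to the 'Finance' branch

Fix: Group the OR with parentheses (or use IN), then AND the threshold

Corrected query:
SELECT id, dept, salary FROM employees WHERE (dept = 'Sales' OR dept = 'Finance') AND salary > 93767

Result:
id | dept    | salary
---+---------+-------
4  | Finance | 107379
6  | Sales   | 155302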